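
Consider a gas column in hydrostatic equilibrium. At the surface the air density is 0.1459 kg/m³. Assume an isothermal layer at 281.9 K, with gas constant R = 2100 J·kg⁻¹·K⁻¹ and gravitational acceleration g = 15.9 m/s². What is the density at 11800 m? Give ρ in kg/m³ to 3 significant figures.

Scale height: H = RT/g = 2100 × 281.9 / 15.9 = 37232 m.
In an isothermal atmosphere, density decays like pressure: ρ = ρ₀ exp(−z/H).
z/H = 11800/37232 = 0.31693; exp(−0.31693) = 0.72838.
ρ = 0.1459 × 0.72838 = 0.10627 kg/m³.

ρ ≈ 0.106 kg/m³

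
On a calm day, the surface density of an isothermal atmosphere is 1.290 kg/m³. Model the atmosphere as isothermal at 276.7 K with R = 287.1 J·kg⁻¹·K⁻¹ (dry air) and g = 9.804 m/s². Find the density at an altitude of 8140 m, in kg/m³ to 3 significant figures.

ρ ≈ 0.472 kg/m³

Scale height: H = RT/g = 287.1 × 276.7 / 9.804 = 8102.9 m.
In an isothermal atmosphere, density decays like pressure: ρ = ρ₀ exp(−z/H).
z/H = 8140.0/8102.9 = 1.0046; exp(−1.0046) = 0.36619.
ρ = 1.290 × 0.36619 = 0.47239 kg/m³.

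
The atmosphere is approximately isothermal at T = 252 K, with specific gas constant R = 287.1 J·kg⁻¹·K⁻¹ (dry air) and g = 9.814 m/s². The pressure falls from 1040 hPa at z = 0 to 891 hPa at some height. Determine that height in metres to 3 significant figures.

z ≈ 1140 m

Scale height: H = RT/g = 287.1 × 252 / 9.814 = 7372.0 m.
Invert the barometric formula: z = H ln(P₀/P).
P₀/P = 1040/891 = 1.1672; ln(1.1672) = 0.15461.
z = 7372.0 × 0.15461 = 1139.8 m.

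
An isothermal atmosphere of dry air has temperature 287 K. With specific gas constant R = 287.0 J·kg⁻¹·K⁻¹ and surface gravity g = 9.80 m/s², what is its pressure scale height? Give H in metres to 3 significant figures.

The scale height of an isothermal atmosphere is H = RT/g.
H = 287.0 × 287 / 9.80 = 82369/9.80 = 8405.0 m.

H ≈ 8400 m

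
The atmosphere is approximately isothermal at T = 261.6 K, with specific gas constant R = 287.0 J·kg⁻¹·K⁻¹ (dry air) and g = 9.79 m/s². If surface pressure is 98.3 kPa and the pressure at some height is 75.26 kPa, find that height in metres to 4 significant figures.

z ≈ 2048 m

Scale height: H = RT/g = 287.0 × 261.6 / 9.79 = 7669.0 m.
Invert the barometric formula: z = H ln(P₀/P).
P₀/P = 98.3/75.26 = 1.3061; ln(1.3061) = 0.26705.
z = 7669.0 × 0.26705 = 2048.0 m.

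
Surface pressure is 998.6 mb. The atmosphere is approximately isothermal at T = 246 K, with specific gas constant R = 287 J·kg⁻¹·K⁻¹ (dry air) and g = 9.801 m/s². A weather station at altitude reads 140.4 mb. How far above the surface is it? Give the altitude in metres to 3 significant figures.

z ≈ 14100 m

Scale height: H = RT/g = 287 × 246 / 9.801 = 7203.6 m.
Invert the barometric formula: z = H ln(P₀/P).
P₀/P = 998.6/140.4 = 7.1125; ln(7.1125) = 1.9619.
z = 7203.6 × 1.9619 = 14133 m.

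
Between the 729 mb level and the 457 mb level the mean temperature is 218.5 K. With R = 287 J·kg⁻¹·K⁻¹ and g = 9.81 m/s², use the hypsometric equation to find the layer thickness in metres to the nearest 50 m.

Hypsometric equation: Δz = (R T̄/g) ln(P₁/P₂).
R T̄/g = 287 × 218.5 / 9.81 = 6392.4 m.
ln(729/457) = ln(1.5952) = 0.46700.
Δz = 6392.4 × 0.46700 = 2985.3 m.

Δz ≈ 3000 m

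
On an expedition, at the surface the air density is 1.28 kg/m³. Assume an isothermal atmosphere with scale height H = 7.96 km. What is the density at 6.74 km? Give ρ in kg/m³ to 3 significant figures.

ρ ≈ 0.549 kg/m³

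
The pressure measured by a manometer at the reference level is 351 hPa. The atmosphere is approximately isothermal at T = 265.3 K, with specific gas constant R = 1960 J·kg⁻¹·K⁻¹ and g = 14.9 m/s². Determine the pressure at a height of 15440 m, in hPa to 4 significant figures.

Scale height: H = RT/g = 1960 × 265.3 / 14.9 = 34899 m.
Barometric formula: P = P₀ exp(−z/H).
z/H = 15440/34899 = 0.44242; exp(−0.44242) = 0.64248.
P = 351 × 0.64248 = 225.51 hPa.

P ≈ 225.5 hPa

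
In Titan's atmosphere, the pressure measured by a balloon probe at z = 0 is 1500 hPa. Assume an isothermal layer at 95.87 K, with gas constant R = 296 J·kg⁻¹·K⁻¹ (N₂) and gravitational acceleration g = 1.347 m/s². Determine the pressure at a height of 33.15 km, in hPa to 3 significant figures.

Scale height: H = RT/g = 296 × 95.87 / 1.347 = 21067 m.
Barometric formula: P = P₀ exp(−z/H).
z/H = 33150/21067 = 1.5736; exp(−1.5736) = 0.20730.
P = 1500 × 0.20730 = 310.95 hPa.

P ≈ 311 hPa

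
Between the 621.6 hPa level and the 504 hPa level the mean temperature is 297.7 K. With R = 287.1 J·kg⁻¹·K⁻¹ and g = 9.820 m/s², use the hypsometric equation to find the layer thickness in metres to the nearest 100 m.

Δz ≈ 1800 m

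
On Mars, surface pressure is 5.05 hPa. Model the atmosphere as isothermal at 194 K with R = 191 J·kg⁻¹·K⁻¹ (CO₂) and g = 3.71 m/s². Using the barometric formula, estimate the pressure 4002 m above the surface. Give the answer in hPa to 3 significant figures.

Scale height: H = RT/g = 191 × 194 / 3.71 = 9987.6 m.
Barometric formula: P = P₀ exp(−z/H).
z/H = 4002.0/9987.6 = 0.40070; exp(−0.40070) = 0.66985.
P = 5.05 × 0.66985 = 3.3827 hPa.

P ≈ 3.38 hPa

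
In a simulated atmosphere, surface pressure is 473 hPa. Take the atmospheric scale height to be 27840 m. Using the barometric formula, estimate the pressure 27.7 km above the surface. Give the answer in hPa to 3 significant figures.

P ≈ 175 hPa

Barometric formula: P = P₀ exp(−z/H).
z/H = 27700/27840 = 0.99497; exp(−0.99497) = 0.36973.
P = 473 × 0.36973 = 174.88 hPa.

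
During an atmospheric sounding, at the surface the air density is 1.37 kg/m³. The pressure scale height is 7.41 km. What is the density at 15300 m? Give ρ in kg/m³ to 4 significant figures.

In an isothermal atmosphere, density decays like pressure: ρ = ρ₀ exp(−z/H).
z/H = 15300/7410.0 = 2.0648; exp(−2.0648) = 0.12684.
ρ = 1.37 × 0.12684 = 0.17377 kg/m³.

ρ ≈ 0.1738 kg/m³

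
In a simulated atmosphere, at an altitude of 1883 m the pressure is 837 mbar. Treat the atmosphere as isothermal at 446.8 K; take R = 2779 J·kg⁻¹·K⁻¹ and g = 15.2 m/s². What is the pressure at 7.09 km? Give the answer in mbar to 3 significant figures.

Scale height: H = RT/g = 2779 × 446.8 / 15.2 = 81688 m.
Between two levels, P₂ = P₁ exp(−Δz/H) with Δz = z₂ − z₁.
Δz = 7090.0 − 1883.0 = 5207.0 m; Δz/H = 5207.0/81688 = 0.063743.
P₂ = 837 × exp(−0.063743) = 837 × 0.93825 = 785.32 mbar.

P ≈ 785 mbar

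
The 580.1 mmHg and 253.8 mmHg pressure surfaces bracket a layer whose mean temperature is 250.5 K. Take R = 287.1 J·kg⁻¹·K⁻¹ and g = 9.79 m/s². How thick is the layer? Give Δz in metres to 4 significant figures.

Hypsometric equation: Δz = (R T̄/g) ln(P₁/P₂).
R T̄/g = 287.1 × 250.5 / 9.79 = 7346.1 m.
ln(580.1/253.8) = ln(2.2857) = 0.82667.
Δz = 7346.1 × 0.82667 = 6072.8 m.

Δz ≈ 6073 m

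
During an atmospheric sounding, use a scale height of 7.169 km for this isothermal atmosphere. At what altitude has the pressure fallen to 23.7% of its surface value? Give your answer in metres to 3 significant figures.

Set P/P₀ = exp(−z/H) = 0.237, so z = −H ln(0.237).
−ln(0.237) = 1.4397; z = 7169.0 × 1.4397 = 10321 m.

z ≈ 10300 m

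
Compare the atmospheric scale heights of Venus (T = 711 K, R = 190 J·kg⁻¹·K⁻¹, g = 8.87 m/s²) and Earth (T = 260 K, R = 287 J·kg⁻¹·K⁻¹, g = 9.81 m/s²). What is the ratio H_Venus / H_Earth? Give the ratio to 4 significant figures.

H = RT/g for each body.
H_Venus = 190 × 711 / 8.87 = 15230 m.
H_Earth = 287 × 260 / 9.81 = 7606.5 m.
H_Venus/H_Earth = 15230/7606.5 = 2.0022.

H_Venus/H_Earth ≈ 2.002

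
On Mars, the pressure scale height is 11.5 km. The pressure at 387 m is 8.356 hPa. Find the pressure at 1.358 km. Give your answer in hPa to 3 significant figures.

P ≈ 7.68 hPa

Between two levels, P₂ = P₁ exp(−Δz/H) with Δz = z₂ − z₁.
Δz = 1358.0 − 387.00 = 971.00 m; Δz/H = 971.00/11500 = 0.084435.
P₂ = 8.356 × exp(−0.084435) = 8.356 × 0.91903 = 7.6794 hPa.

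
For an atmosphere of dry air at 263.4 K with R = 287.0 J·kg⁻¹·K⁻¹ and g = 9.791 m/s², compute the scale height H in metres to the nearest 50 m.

H ≈ 7700 m

The scale height of an isothermal atmosphere is H = RT/g.
H = 287.0 × 263.4 / 9.791 = 75596/9.791 = 7721.0 m.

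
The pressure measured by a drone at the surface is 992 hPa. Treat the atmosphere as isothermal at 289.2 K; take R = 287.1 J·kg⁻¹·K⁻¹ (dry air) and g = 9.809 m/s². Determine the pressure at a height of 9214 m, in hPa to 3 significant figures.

Scale height: H = RT/g = 287.1 × 289.2 / 9.809 = 8464.6 m.
Barometric formula: P = P₀ exp(−z/H).
z/H = 9214.0/8464.6 = 1.0885; exp(−1.0885) = 0.33672.
P = 992 × 0.33672 = 334.03 hPa.

P ≈ 334 hPa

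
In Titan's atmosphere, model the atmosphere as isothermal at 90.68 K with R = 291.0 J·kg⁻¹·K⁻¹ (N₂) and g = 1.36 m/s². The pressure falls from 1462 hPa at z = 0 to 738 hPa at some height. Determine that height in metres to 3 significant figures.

Scale height: H = RT/g = 291.0 × 90.68 / 1.36 = 19403 m.
Invert the barometric formula: z = H ln(P₀/P).
P₀/P = 1462/738 = 1.9810; ln(1.9810) = 0.68360.
z = 19403 × 0.68360 = 13264 m.

z ≈ 13300 m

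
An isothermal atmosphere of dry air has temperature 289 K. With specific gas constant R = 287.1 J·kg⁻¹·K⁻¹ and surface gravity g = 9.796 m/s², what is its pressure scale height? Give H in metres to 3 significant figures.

The scale height of an isothermal atmosphere is H = RT/g.
H = 287.1 × 289 / 9.796 = 82972/9.796 = 8470.0 m.

H ≈ 8470 m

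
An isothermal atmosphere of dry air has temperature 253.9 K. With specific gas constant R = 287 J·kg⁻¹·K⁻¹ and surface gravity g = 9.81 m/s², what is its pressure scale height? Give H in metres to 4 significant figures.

The scale height of an isothermal atmosphere is H = RT/g.
H = 287 × 253.9 / 9.81 = 72869/9.81 = 7428.0 m.

H ≈ 7428 m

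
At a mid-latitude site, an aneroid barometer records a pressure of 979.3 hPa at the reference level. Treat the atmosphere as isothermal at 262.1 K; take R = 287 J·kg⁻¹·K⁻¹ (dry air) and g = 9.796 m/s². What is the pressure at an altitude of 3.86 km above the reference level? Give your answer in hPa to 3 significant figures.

P ≈ 592 hPa

Scale height: H = RT/g = 287 × 262.1 / 9.796 = 7678.9 m.
Barometric formula: P = P₀ exp(−z/H).
z/H = 3860.0/7678.9 = 0.50268; exp(−0.50268) = 0.60491.
P = 979.3 × 0.60491 = 592.39 hPa.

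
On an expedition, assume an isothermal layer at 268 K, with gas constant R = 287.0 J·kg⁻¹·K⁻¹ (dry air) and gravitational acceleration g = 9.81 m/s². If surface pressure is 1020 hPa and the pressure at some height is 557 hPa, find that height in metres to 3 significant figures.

Scale height: H = RT/g = 287.0 × 268 / 9.81 = 7840.6 m.
Invert the barometric formula: z = H ln(P₀/P).
P₀/P = 1020/557 = 1.8312; ln(1.8312) = 0.60497.
z = 7840.6 × 0.60497 = 4743.3 m.

z ≈ 4740 m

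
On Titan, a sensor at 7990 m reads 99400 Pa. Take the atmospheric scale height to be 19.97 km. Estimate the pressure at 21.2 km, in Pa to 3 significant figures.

P ≈ 51300 Pa

Between two levels, P₂ = P₁ exp(−Δz/H) with Δz = z₂ − z₁.
Δz = 21200 − 7990.0 = 13210 m; Δz/H = 13210/19970 = 0.66149.
P₂ = 99400 × exp(−0.66149) = 99400 × 0.51608 = 51298 Pa.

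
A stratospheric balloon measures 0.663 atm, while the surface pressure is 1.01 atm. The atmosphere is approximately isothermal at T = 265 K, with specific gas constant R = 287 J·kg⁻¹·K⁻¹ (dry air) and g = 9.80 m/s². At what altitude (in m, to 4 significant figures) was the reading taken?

z ≈ 3267 m

Scale height: H = RT/g = 287 × 265 / 9.80 = 7760.7 m.
Invert the barometric formula: z = H ln(P₀/P).
P₀/P = 1.01/0.663 = 1.5234; ln(1.5234) = 0.42094.
z = 7760.7 × 0.42094 = 3266.8 m.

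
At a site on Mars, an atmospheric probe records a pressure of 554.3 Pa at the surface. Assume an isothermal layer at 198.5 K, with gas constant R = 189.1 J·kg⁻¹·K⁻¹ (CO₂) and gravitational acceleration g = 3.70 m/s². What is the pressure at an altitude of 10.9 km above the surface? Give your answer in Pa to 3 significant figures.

P ≈ 189 Pa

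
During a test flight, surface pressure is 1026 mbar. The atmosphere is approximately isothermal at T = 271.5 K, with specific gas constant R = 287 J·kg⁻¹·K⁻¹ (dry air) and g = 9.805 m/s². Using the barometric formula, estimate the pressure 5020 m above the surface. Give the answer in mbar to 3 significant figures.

Scale height: H = RT/g = 287 × 271.5 / 9.805 = 7947.0 m.
Barometric formula: P = P₀ exp(−z/H).
z/H = 5020.0/7947.0 = 0.63168; exp(−0.63168) = 0.53170.
P = 1026 × 0.53170 = 545.52 mbar.

P ≈ 546 mbar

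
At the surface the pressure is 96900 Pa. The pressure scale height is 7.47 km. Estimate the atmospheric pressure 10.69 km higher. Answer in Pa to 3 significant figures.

P ≈ 23200 Pa

Barometric formula: P = P₀ exp(−z/H).
z/H = 10690/7470.0 = 1.4311; exp(−1.4311) = 0.23905.
P = 96900 × 0.23905 = 23164 Pa.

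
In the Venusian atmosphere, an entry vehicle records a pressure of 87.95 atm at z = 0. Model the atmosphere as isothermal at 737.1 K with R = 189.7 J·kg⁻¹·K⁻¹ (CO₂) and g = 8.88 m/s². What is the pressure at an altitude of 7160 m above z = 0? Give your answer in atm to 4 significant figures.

P ≈ 55.82 atm

Scale height: H = RT/g = 189.7 × 737.1 / 8.88 = 15746 m.
Barometric formula: P = P₀ exp(−z/H).
z/H = 7160.0/15746 = 0.45472; exp(−0.45472) = 0.63463.
P = 87.95 × 0.63463 = 55.816 atm.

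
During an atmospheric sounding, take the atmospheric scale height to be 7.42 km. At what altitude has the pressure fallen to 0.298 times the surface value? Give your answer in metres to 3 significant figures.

z ≈ 8980 m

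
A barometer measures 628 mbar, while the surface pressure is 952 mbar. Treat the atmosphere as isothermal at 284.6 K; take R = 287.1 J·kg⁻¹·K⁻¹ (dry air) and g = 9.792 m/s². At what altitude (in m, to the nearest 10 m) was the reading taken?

Scale height: H = RT/g = 287.1 × 284.6 / 9.792 = 8344.4 m.
Invert the barometric formula: z = H ln(P₀/P).
P₀/P = 952/628 = 1.5159; ln(1.5159) = 0.41601.
z = 8344.4 × 0.41601 = 3471.4 m.

z ≈ 3470 m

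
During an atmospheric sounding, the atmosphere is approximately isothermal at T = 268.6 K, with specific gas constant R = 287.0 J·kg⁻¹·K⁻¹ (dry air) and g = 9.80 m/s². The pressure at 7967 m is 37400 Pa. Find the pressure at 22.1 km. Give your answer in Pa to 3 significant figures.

Scale height: H = RT/g = 287.0 × 268.6 / 9.80 = 7866.1 m.
Between two levels, P₂ = P₁ exp(−Δz/H) with Δz = z₂ − z₁.
Δz = 22100 − 7967.0 = 14133 m; Δz/H = 14133/7866.1 = 1.7967.
P₂ = 37400 × exp(−1.7967) = 37400 × 0.16585 = 6202.8 Pa.

P ≈ 6200 Pa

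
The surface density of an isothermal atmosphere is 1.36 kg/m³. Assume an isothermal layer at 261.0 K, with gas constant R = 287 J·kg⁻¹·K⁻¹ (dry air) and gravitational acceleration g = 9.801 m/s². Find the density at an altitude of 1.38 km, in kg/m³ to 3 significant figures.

Scale height: H = RT/g = 287 × 261.0 / 9.801 = 7642.8 m.
In an isothermal atmosphere, density decays like pressure: ρ = ρ₀ exp(−z/H).
z/H = 1380.0/7642.8 = 0.18056; exp(−0.18056) = 0.83480.
ρ = 1.36 × 0.83480 = 1.1353 kg/m³.

ρ ≈ 1.14 kg/m³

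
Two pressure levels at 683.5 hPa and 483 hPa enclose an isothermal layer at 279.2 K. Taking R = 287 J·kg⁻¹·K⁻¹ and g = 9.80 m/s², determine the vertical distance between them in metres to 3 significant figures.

Hypsometric equation: Δz = (R T̄/g) ln(P₁/P₂).
R T̄/g = 287 × 279.2 / 9.80 = 8176.6 m.
ln(683.5/483) = ln(1.4151) = 0.34720.
Δz = 8176.6 × 0.34720 = 2838.9 m.

Δz ≈ 2840 m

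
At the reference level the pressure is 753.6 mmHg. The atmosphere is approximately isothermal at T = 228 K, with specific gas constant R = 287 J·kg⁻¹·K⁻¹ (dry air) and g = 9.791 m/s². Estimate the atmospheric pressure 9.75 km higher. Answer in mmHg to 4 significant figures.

Scale height: H = RT/g = 287 × 228 / 9.791 = 6683.3 m.
Barometric formula: P = P₀ exp(−z/H).
z/H = 9750.0/6683.3 = 1.4589; exp(−1.4589) = 0.23249.
P = 753.6 × 0.23249 = 175.20 mmHg.

P ≈ 175.2 mmHg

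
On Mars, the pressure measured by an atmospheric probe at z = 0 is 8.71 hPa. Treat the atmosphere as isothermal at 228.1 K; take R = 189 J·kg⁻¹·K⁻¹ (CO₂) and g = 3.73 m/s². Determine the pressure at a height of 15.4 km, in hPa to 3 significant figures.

Scale height: H = RT/g = 189 × 228.1 / 3.73 = 11558 m.
Barometric formula: P = P₀ exp(−z/H).
z/H = 15400/11558 = 1.3324; exp(−1.3324) = 0.26384.
P = 8.71 × 0.26384 = 2.2980 hPa.

P ≈ 2.30 hPa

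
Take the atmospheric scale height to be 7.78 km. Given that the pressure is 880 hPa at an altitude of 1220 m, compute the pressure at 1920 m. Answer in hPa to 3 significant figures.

P ≈ 804 hPa

Between two levels, P₂ = P₁ exp(−Δz/H) with Δz = z₂ − z₁.
Δz = 1920.0 − 1220.0 = 700.00 m; Δz/H = 700.00/7780.0 = 0.089974.
P₂ = 880 × exp(−0.089974) = 880 × 0.91395 = 804.28 hPa.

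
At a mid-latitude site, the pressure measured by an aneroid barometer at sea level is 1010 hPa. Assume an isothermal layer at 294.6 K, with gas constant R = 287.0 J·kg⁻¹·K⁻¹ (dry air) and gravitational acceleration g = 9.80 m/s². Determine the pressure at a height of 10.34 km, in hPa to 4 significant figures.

P ≈ 304.7 hPa

Scale height: H = RT/g = 287.0 × 294.6 / 9.80 = 8627.6 m.
Barometric formula: P = P₀ exp(−z/H).
z/H = 10340/8627.6 = 1.1985; exp(−1.1985) = 0.30165.
P = 1010 × 0.30165 = 304.67 hPa.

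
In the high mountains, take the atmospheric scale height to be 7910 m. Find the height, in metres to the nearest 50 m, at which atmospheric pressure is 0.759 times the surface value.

z ≈ 2200 m

Set P/P₀ = exp(−z/H) = 0.759, so z = −H ln(0.759).
−ln(0.759) = 0.27575; z = 7910.0 × 0.27575 = 2181.2 m.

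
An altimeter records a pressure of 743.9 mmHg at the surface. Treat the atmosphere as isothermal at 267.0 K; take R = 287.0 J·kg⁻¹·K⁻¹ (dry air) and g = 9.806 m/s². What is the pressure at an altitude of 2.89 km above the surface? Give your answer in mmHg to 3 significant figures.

P ≈ 514 mmHg

Scale height: H = RT/g = 287.0 × 267.0 / 9.806 = 7814.5 m.
Barometric formula: P = P₀ exp(−z/H).
z/H = 2890.0/7814.5 = 0.36983; exp(−0.36983) = 0.69085.
P = 743.9 × 0.69085 = 513.92 mmHg.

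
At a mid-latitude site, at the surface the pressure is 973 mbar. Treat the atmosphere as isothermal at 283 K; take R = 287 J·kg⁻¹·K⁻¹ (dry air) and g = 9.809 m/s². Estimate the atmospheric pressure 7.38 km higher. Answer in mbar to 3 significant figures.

P ≈ 399 mbar

Scale height: H = RT/g = 287 × 283 / 9.809 = 8280.3 m.
Barometric formula: P = P₀ exp(−z/H).
z/H = 7380.0/8280.3 = 0.89127; exp(−0.89127) = 0.41013.
P = 973 × 0.41013 = 399.06 mbar.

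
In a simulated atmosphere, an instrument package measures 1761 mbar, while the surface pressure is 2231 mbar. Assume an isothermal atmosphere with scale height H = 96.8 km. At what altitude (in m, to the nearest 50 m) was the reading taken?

z ≈ 22900 m

Invert the barometric formula: z = H ln(P₀/P).
P₀/P = 2231/1761 = 1.2669; ln(1.2669) = 0.23657.
z = 96800 × 0.23657 = 22900 m.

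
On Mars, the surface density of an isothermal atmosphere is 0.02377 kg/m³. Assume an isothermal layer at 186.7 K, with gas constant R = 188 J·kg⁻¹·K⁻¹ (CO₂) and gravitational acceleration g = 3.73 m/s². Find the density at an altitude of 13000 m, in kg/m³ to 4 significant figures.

Scale height: H = RT/g = 188 × 186.7 / 3.73 = 9410.1 m.
In an isothermal atmosphere, density decays like pressure: ρ = ρ₀ exp(−z/H).
z/H = 13000/9410.1 = 1.3815; exp(−1.3815) = 0.25120.
ρ = 0.02377 × 0.25120 = 0.0059710 kg/m³.

ρ ≈ 0.005971 kg/m³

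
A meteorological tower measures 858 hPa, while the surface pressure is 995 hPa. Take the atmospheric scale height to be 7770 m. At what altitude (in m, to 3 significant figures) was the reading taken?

z ≈ 1150 m

Invert the barometric formula: z = H ln(P₀/P).
P₀/P = 995/858 = 1.1597; ln(1.1597) = 0.14816.
z = 7770.0 × 0.14816 = 1151.2 m.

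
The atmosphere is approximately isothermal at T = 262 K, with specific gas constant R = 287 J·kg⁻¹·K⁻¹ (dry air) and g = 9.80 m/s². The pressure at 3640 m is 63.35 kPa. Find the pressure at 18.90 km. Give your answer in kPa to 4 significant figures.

Scale height: H = RT/g = 287 × 262 / 9.80 = 7672.9 m.
Between two levels, P₂ = P₁ exp(−Δz/H) with Δz = z₂ − z₁.
Δz = 18900 − 3640.0 = 15260 m; Δz/H = 15260/7672.9 = 1.9888.
P₂ = 63.35 × exp(−1.9888) = 63.35 × 0.13686 = 8.6701 kPa.

P ≈ 8.670 kPa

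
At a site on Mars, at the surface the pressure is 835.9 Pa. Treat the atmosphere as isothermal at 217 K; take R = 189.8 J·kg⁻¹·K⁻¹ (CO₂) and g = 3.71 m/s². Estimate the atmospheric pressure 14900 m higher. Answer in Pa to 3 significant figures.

P ≈ 218 Pa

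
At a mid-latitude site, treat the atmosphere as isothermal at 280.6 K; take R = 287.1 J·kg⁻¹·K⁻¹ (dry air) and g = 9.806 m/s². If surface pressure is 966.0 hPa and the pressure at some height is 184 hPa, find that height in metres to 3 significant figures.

z ≈ 13600 m

Scale height: H = RT/g = 287.1 × 280.6 / 9.806 = 8215.4 m.
Invert the barometric formula: z = H ln(P₀/P).
P₀/P = 966.0/184 = 5.2500; ln(5.2500) = 1.6582.
z = 8215.4 × 1.6582 = 13623 m.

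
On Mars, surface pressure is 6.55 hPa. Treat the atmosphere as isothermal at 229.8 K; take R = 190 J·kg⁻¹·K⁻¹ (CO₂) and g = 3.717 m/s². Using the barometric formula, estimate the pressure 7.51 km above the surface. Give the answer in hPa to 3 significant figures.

P ≈ 3.46 hPa

Scale height: H = RT/g = 190 × 229.8 / 3.717 = 11747 m.
Barometric formula: P = P₀ exp(−z/H).
z/H = 7510.0/11747 = 0.63931; exp(−0.63931) = 0.52766.
P = 6.55 × 0.52766 = 3.4562 hPa.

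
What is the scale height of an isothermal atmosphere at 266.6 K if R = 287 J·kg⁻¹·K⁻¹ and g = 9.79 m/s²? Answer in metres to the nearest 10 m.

The scale height of an isothermal atmosphere is H = RT/g.
H = 287 × 266.6 / 9.79 = 76514/9.79 = 7815.5 m.

H ≈ 7820 m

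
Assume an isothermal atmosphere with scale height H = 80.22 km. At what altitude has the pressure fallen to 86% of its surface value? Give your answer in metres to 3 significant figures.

Set P/P₀ = exp(−z/H) = 0.86, so z = −H ln(0.86).
−ln(0.86) = 0.15082; z = 80220 × 0.15082 = 12099 m.

z ≈ 12100 m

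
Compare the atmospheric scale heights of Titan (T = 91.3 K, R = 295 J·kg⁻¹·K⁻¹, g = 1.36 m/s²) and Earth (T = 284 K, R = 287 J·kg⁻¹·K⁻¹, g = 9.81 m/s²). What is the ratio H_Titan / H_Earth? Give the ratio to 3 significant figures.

H_Titan/H_Earth ≈ 2.38

H = RT/g for each body.
H_Titan = 295 × 91.3 / 1.36 = 19804 m.
H_Earth = 287 × 284 / 9.81 = 8308.7 m.
H_Titan/H_Earth = 19804/8308.7 = 2.3835.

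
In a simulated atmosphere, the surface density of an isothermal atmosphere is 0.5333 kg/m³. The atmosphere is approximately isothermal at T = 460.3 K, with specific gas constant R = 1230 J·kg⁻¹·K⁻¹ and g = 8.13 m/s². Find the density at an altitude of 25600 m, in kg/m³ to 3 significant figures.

Scale height: H = RT/g = 1230 × 460.3 / 8.13 = 69639 m.
In an isothermal atmosphere, density decays like pressure: ρ = ρ₀ exp(−z/H).
z/H = 25600/69639 = 0.36761; exp(−0.36761) = 0.69239.
ρ = 0.5333 × 0.69239 = 0.36925 kg/m³.

ρ ≈ 0.369 kg/m³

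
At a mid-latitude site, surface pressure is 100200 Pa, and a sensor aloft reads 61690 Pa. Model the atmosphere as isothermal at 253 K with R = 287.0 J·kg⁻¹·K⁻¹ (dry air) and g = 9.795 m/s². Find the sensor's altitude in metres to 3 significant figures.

Scale height: H = RT/g = 287.0 × 253 / 9.795 = 7413.1 m.
Invert the barometric formula: z = H ln(P₀/P).
P₀/P = 100200/61690 = 1.6243; ln(1.6243) = 0.48508.
z = 7413.1 × 0.48508 = 3595.9 m.

z ≈ 3600 m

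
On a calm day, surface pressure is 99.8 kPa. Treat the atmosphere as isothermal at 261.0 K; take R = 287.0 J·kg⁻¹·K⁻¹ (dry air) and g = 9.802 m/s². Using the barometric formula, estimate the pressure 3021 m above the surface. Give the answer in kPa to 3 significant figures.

P ≈ 67.2 kPa

Scale height: H = RT/g = 287.0 × 261.0 / 9.802 = 7642.0 m.
Barometric formula: P = P₀ exp(−z/H).
z/H = 3021.0/7642.0 = 0.39532; exp(−0.39532) = 0.67346.
P = 99.8 × 0.67346 = 67.211 kPa.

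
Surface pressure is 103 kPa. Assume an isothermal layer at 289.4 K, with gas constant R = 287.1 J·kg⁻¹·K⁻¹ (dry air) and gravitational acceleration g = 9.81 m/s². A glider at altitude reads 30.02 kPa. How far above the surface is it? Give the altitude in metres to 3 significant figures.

Scale height: H = RT/g = 287.1 × 289.4 / 9.81 = 8469.6 m.
Invert the barometric formula: z = H ln(P₀/P).
P₀/P = 103/30.02 = 3.4310; ln(3.4310) = 1.2329.
z = 8469.6 × 1.2329 = 10442 m.

z ≈ 10400 m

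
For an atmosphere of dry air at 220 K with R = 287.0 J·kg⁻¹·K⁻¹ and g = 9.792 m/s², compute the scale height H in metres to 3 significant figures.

The scale height of an isothermal atmosphere is H = RT/g.
H = 287.0 × 220 / 9.792 = 63140/9.792 = 6448.1 m.

H ≈ 6450 m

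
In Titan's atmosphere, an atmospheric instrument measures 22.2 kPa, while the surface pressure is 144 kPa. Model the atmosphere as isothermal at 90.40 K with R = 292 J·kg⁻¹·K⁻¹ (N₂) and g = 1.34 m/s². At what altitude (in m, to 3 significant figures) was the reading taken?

Scale height: H = RT/g = 292 × 90.40 / 1.34 = 19699 m.
Invert the barometric formula: z = H ln(P₀/P).
P₀/P = 144/22.2 = 6.4865; ln(6.4865) = 1.8697.
z = 19699 × 1.8697 = 36831 m.

z ≈ 36800 m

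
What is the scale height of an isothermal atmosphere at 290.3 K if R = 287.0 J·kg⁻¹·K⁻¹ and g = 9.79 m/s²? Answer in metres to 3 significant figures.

The scale height of an isothermal atmosphere is H = RT/g.
H = 287.0 × 290.3 / 9.79 = 83316/9.79 = 8510.3 m.

H ≈ 8510 m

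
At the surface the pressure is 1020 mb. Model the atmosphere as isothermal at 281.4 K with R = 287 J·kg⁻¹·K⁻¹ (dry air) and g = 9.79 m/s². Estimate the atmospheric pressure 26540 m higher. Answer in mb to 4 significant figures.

P ≈ 40.87 mb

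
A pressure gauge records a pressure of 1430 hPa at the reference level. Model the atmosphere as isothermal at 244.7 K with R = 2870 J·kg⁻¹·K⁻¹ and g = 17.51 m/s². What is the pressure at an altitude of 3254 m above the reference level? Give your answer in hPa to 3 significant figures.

P ≈ 1320 hPa

Scale height: H = RT/g = 2870 × 244.7 / 17.51 = 40108 m.
Barometric formula: P = P₀ exp(−z/H).
z/H = 3254.0/40108 = 0.081131; exp(−0.081131) = 0.92207.
P = 1430 × 0.92207 = 1318.6 hPa.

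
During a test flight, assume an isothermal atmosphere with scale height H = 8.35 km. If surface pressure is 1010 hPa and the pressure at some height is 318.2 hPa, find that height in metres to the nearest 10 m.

z ≈ 9640 m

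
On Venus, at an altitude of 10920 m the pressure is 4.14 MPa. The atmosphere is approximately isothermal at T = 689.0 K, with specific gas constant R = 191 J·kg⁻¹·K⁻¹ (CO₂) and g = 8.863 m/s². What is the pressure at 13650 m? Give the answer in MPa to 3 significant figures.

Scale height: H = RT/g = 191 × 689.0 / 8.863 = 14848 m.
Between two levels, P₂ = P₁ exp(−Δz/H) with Δz = z₂ − z₁.
Δz = 13650 − 10920 = 2730.0 m; Δz/H = 2730.0/14848 = 0.18386.
P₂ = 4.14 × exp(−0.18386) = 4.14 × 0.83205 = 3.4447 MPa.

P ≈ 3.44 MPa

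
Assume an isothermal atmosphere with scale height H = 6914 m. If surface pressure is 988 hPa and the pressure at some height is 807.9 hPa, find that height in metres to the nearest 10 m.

Invert the barometric formula: z = H ln(P₀/P).
P₀/P = 988/807.9 = 1.2229; ln(1.2229) = 0.20123.
z = 6914.0 × 0.20123 = 1391.3 m.

z ≈ 1390 m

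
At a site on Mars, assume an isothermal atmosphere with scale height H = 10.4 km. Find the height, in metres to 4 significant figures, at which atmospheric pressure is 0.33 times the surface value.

Set P/P₀ = exp(−z/H) = 0.33, so z = −H ln(0.33).
−ln(0.33) = 1.1087; z = 10400 × 1.1087 = 11530 m.

z ≈ 11530 m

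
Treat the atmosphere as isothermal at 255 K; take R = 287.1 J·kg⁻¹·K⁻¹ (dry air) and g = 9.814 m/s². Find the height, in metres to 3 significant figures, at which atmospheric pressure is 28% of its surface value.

z ≈ 9500 m

Scale height: H = RT/g = 287.1 × 255 / 9.814 = 7459.8 m.
Set P/P₀ = exp(−z/H) = 0.28, so z = −H ln(0.28).
−ln(0.28) = 1.2730; z = 7459.8 × 1.2730 = 9496.3 m.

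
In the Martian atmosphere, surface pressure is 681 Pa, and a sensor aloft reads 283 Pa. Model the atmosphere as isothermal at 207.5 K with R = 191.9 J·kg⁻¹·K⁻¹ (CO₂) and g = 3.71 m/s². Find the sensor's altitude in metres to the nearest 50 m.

z ≈ 9400 m

Scale height: H = RT/g = 191.9 × 207.5 / 3.71 = 10733 m.
Invert the barometric formula: z = H ln(P₀/P).
P₀/P = 681/283 = 2.4064; ln(2.4064) = 0.87813.
z = 10733 × 0.87813 = 9425.0 m.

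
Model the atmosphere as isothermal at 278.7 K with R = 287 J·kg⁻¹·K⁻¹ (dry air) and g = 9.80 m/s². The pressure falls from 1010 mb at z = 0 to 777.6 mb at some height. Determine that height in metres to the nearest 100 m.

z ≈ 2100 m

Scale height: H = RT/g = 287 × 278.7 / 9.80 = 8161.9 m.
Invert the barometric formula: z = H ln(P₀/P).
P₀/P = 1010/777.6 = 1.2989; ln(1.2989) = 0.26152.
z = 8161.9 × 0.26152 = 2134.5 m.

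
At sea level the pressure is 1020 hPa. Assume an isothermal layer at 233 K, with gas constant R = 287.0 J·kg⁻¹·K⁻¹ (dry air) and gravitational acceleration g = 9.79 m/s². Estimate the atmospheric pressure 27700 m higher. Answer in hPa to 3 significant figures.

Scale height: H = RT/g = 287.0 × 233 / 9.79 = 6830.5 m.
Barometric formula: P = P₀ exp(−z/H).
z/H = 27700/6830.5 = 4.0553; exp(−4.0553) = 0.017330.
P = 1020 × 0.017330 = 17.677 hPa.

P ≈ 17.7 hPa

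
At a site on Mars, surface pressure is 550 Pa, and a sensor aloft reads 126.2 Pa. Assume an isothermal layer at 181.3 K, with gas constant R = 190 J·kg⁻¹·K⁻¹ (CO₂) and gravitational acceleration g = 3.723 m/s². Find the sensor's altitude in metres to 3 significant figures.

Scale height: H = RT/g = 190 × 181.3 / 3.723 = 9252.5 m.
Invert the barometric formula: z = H ln(P₀/P).
P₀/P = 550/126.2 = 4.3582; ln(4.3582) = 1.4721.
z = 9252.5 × 1.4721 = 13621 m.

z ≈ 13600 m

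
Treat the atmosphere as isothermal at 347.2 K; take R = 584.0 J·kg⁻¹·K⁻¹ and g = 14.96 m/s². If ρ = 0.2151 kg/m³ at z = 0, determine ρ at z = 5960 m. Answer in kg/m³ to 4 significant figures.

ρ ≈ 0.1386 kg/m³

Scale height: H = RT/g = 584.0 × 347.2 / 14.96 = 13554 m.
In an isothermal atmosphere, density decays like pressure: ρ = ρ₀ exp(−z/H).
z/H = 5960.0/13554 = 0.43972; exp(−0.43972) = 0.64422.
ρ = 0.2151 × 0.64422 = 0.13857 kg/m³.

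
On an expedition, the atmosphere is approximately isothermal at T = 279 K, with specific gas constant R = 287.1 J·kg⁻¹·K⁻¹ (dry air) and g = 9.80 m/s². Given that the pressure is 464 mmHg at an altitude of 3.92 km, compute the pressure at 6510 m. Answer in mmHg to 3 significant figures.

P ≈ 338 mmHg

Scale height: H = RT/g = 287.1 × 279 / 9.80 = 8173.6 m.
Between two levels, P₂ = P₁ exp(−Δz/H) with Δz = z₂ − z₁.
Δz = 6510.0 − 3920.0 = 2590.0 m; Δz/H = 2590.0/8173.6 = 0.31687.
P₂ = 464 × exp(−0.31687) = 464 × 0.72843 = 337.99 mmHg.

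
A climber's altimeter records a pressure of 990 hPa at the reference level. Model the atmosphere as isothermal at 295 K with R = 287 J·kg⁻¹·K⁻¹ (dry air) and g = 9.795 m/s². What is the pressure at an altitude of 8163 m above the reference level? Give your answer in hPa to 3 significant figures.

P ≈ 385 hPa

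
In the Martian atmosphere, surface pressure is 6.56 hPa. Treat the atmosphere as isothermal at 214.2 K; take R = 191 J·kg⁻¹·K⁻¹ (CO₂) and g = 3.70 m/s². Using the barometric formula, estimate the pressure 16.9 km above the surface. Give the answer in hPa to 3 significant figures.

P ≈ 1.42 hPa

Scale height: H = RT/g = 191 × 214.2 / 3.70 = 11057 m.
Barometric formula: P = P₀ exp(−z/H).
z/H = 16900/11057 = 1.5284; exp(−1.5284) = 0.21688.
P = 6.56 × 0.21688 = 1.4227 hPa.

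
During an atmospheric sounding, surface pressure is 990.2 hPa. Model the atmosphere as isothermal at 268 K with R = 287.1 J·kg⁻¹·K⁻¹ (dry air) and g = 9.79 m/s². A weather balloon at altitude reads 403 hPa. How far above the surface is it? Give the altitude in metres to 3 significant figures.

z ≈ 7070 m

Scale height: H = RT/g = 287.1 × 268 / 9.79 = 7859.3 m.
Invert the barometric formula: z = H ln(P₀/P).
P₀/P = 990.2/403 = 2.4571; ln(2.4571) = 0.89898.
z = 7859.3 × 0.89898 = 7065.4 m.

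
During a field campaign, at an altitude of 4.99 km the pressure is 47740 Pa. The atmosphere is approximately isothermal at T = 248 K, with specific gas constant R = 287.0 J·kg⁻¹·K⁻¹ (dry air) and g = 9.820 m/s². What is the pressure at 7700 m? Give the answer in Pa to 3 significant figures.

P ≈ 32800 Pa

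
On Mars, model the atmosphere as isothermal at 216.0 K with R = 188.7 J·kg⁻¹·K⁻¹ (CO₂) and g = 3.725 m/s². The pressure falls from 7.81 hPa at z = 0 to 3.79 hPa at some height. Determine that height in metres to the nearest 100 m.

z ≈ 7900 m

Scale height: H = RT/g = 188.7 × 216.0 / 3.725 = 10942 m.
Invert the barometric formula: z = H ln(P₀/P).
P₀/P = 7.81/3.79 = 2.0607; ln(2.0607) = 0.72305.
z = 10942 × 0.72305 = 7911.6 m.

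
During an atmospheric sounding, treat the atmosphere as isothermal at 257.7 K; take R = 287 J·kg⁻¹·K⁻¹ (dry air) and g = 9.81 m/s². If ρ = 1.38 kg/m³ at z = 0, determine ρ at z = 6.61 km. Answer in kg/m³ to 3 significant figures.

ρ ≈ 0.574 kg/m³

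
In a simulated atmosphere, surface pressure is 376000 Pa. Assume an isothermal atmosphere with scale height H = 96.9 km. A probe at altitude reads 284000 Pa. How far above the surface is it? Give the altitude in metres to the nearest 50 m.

z ≈ 27200 m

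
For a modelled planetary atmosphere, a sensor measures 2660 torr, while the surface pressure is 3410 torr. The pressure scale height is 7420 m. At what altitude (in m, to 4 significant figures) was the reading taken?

z ≈ 1843 m

Invert the barometric formula: z = H ln(P₀/P).
P₀/P = 3410/2660 = 1.2820; ln(1.2820) = 0.24842.
z = 7420.0 × 0.24842 = 1843.3 m.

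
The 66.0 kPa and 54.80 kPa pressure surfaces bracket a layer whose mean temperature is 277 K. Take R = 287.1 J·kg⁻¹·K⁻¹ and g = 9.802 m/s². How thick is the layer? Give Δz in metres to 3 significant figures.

Δz ≈ 1510 m

Hypsometric equation: Δz = (R T̄/g) ln(P₁/P₂).
R T̄/g = 287.1 × 277 / 9.802 = 8113.3 m.
ln(66.0/54.80) = ln(1.2044) = 0.18598.
Δz = 8113.3 × 0.18598 = 1508.9 m.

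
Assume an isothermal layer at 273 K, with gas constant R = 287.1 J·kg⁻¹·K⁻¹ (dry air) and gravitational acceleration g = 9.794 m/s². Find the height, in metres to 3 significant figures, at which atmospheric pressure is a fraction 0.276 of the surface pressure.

z ≈ 10300 m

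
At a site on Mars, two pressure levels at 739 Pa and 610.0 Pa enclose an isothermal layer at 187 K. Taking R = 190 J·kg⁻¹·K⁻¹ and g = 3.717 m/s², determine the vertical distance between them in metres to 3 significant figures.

Δz ≈ 1830 m

Hypsometric equation: Δz = (R T̄/g) ln(P₁/P₂).
R T̄/g = 190 × 187 / 3.717 = 9558.8 m.
ln(739/610.0) = ln(1.2115) = 0.19186.
Δz = 9558.8 × 0.19186 = 1834.0 m.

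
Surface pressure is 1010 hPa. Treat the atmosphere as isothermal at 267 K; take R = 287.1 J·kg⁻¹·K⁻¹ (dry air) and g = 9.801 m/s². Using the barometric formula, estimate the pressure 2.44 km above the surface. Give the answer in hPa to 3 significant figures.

P ≈ 739 hPa

Scale height: H = RT/g = 287.1 × 267 / 9.801 = 7821.2 m.
Barometric formula: P = P₀ exp(−z/H).
z/H = 2440.0/7821.2 = 0.31197; exp(−0.31197) = 0.73200.
P = 1010 × 0.73200 = 739.32 hPa.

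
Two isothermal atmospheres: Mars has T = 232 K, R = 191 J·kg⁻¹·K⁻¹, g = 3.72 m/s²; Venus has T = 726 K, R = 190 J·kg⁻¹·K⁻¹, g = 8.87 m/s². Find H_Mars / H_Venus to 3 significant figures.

H_Mars/H_Venus ≈ 0.766

H = RT/g for each body.
H_Mars = 191 × 232 / 3.72 = 11912 m.
H_Venus = 190 × 726 / 8.87 = 15551 m.
H_Mars/H_Venus = 11912/15551 = 0.76600.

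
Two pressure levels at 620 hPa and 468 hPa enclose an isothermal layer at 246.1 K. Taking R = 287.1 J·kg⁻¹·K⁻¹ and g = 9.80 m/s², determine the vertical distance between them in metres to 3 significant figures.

Δz ≈ 2030 m

Hypsometric equation: Δz = (R T̄/g) ln(P₁/P₂).
R T̄/g = 287.1 × 246.1 / 9.80 = 7209.7 m.
ln(620/468) = ln(1.3248) = 0.28126.
Δz = 7209.7 × 0.28126 = 2027.8 m.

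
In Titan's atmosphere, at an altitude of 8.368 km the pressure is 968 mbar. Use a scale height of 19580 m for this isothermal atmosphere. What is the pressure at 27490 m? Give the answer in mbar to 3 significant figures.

P ≈ 365 mbar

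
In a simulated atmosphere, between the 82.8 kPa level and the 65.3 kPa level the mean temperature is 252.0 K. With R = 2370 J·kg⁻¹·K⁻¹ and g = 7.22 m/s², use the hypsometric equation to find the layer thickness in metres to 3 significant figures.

Hypsometric equation: Δz = (R T̄/g) ln(P₁/P₂).
R T̄/g = 2370 × 252.0 / 7.22 = 82720 m.
ln(82.8/65.3) = ln(1.2680) = 0.23744.
Δz = 82720 × 0.23744 = 19641 m.

Δz ≈ 19600 m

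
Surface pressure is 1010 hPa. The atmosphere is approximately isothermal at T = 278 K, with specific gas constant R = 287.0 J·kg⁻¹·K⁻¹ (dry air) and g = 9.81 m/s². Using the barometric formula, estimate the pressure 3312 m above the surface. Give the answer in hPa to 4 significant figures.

Scale height: H = RT/g = 287.0 × 278 / 9.81 = 8133.1 m.
Barometric formula: P = P₀ exp(−z/H).
z/H = 3312.0/8133.1 = 0.40722; exp(−0.40722) = 0.66550.
P = 1010 × 0.66550 = 672.15 hPa.

P ≈ 672.2 hPa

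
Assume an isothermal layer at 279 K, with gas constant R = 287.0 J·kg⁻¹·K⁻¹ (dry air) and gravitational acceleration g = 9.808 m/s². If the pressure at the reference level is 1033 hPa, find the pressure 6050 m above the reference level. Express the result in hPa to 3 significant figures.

P ≈ 492 hPa

Scale height: H = RT/g = 287.0 × 279 / 9.808 = 8164.0 m.
Barometric formula: P = P₀ exp(−z/H).
z/H = 6050.0/8164.0 = 0.74106; exp(−0.74106) = 0.47661.
P = 1033 × 0.47661 = 492.34 hPa.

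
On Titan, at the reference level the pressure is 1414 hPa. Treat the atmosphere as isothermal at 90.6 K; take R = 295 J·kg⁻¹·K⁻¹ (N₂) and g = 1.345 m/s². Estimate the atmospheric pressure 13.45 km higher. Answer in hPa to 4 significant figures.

P ≈ 718.6 hPa

Scale height: H = RT/g = 295 × 90.6 / 1.345 = 19871 m.
Barometric formula: P = P₀ exp(−z/H).
z/H = 13450/19871 = 0.67687; exp(−0.67687) = 0.50821.
P = 1414 × 0.50821 = 718.61 hPa.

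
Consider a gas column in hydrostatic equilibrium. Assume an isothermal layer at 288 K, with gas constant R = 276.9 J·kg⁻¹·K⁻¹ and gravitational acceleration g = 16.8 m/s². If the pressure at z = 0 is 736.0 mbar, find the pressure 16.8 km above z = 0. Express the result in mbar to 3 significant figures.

P ≈ 21.4 mbar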